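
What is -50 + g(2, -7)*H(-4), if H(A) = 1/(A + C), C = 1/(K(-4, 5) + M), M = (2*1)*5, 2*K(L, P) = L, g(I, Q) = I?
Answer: -1566/31 ≈ -50.516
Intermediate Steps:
K(L, P) = L/2
M = 10 (M = 2*5 = 10)
C = 1/8 (C = 1/((1/2)*(-4) + 10) = 1/(-2 + 10) = 1/8 ≈ 0.12500)
H(A) = 1/(1/8 + A) (H(A) = 1/(A + 1/8) = 1/(1/8 + A))
-50 + g(2, -7)*H(-4) = -50 + 2*(8/(1 + 8*(-4))) = -50 + 2*(8/(1 - 32)) = -50 + 2*(8/(-31)) = -50 + 2*(8*(-1/31)) = -50 + 2*(-8/31) = -50 - 16/31 = -1566/31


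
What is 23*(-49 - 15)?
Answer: -1472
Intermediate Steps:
23*(-49 - 15) = 23*(-64) = -1472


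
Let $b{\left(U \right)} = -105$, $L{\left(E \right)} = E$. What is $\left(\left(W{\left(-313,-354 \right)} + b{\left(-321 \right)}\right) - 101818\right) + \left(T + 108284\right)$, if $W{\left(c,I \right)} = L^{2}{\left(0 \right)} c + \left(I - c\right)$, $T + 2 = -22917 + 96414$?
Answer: $79815$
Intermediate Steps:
$T = 73495$ ($T = -2 + \left(-22917 + 96414\right) = -2 + 73497 = 73495$)
$W{\left(c,I \right)} = I - c$ ($W{\left(c,I \right)} = 0^{2} c + \left(I - c\right) = 0 c + \left(I - c\right) = 0 + \left(I - c\right) = I - c$)
$\left(\left(W{\left(-313,-354 \right)} + b{\left(-321 \right)}\right) - 101818\right) + \left(T + 108284\right) = \left(\left(\left(-354 - -313\right) - 105\right) - 101818\right) + \left(73495 + 108284\right) = \left(\left(\left(-354 + 313\right) - 105\right) - 101818\right) + 181779 = \left(\left(-41 - 105\right) - 101818\right) + 181779 = \left(-146 - 101818\right) + 181779 = -101964 + 181779 = 79815$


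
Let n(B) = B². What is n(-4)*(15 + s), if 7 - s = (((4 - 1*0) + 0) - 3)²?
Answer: 336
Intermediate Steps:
s = 6 (s = 7 - (((4 - 1*0) + 0) - 3)² = 7 - (((4 + 0) + 0) - 3)² = 7 - ((4 + 0) - 3)² = 7 - (4 - 3)² = 7 - 1*1² = 7 - 1*1 = 7 - 1 = 6)
n(-4)*(15 + s) = (-4)²*(15 + 6) = 16*21 = 336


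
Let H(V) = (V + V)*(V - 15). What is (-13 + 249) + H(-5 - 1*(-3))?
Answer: 304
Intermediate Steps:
H(V) = 2*V*(-15 + V) (H(V) = (2*V)*(-15 + V) = 2*V*(-15 + V))
(-13 + 249) + H(-5 - 1*(-3)) = (-13 + 249) + 2*(-5 - 1*(-3))*(-15 + (-5 - 1*(-3))) = 236 + 2*(-5 + 3)*(-15 + (-5 + 3)) = 236 + 2*(-2)*(-15 - 2) = 236 + 2*(-2)*(-17) = 236 + 68 = 304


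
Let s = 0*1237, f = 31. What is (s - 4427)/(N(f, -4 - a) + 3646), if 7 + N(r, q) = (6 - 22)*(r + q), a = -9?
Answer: -4427/3063 ≈ -1.4453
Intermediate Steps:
N(r, q) = -7 - 16*q - 16*r (N(r, q) = -7 + (6 - 22)*(r + q) = -7 - 16*(q + r) = -7 + (-16*q - 16*r) = -7 - 16*q - 16*r)
s = 0
(s - 4427)/(N(f, -4 - a) + 3646) = (0 - 4427)/((-7 - 16*(-4 - 1*(-9)) - 16*31) + 3646) = -4427/((-7 - 16*(-4 + 9) - 496) + 3646) = -4427/((-7 - 16*5 - 496) + 3646) = -4427/((-7 - 80 - 496) + 3646) = -4427/(-583 + 3646) = -4427/3063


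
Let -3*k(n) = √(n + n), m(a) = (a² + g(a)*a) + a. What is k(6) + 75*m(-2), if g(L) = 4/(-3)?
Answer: 350 - 2*√3/3 ≈ 348.85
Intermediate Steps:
g(L) = -4/3 (g(L) = 4*(-⅓) = -4/3)
m(a) = a² - a/3 (m(a) = (a² - 4*a/3) + a = a² - a/3)
k(n) = -√2*√n/3 (k(n) = -√(n + n)/3 = -√2*√n/3)
k(6) + 75*m(-2) = -√2*√6/3 + 75*(-2*(-⅓ - 2)) = -2*√3/3 + 75*(-2*(-7/3)) = -2*√3/3 + 75*(14/3) = -2*√3/3 + 350 = 350 - 2*√3/3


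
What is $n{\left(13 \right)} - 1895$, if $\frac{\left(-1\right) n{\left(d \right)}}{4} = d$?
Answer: $-1947$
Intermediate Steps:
$n{\left(d \right)} = - 4 d$
$n{\left(13 \right)} - 1895 = \left(-4\right) 13 - 1895 = -52 + \left(-1924 + 29\right) = -52 - 1895 = -1947$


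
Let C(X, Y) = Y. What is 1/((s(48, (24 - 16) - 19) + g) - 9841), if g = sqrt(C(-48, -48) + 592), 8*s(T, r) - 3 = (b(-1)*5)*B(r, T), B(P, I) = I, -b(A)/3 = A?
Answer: -624040/6084745209 - 256*sqrt(34)/6084745209 ≈ -0.00010280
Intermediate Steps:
b(A) = -3*A
s(T, r) = 3/8 + 15*T/8 (s(T, r) = 3/8 + ((-3*(-1)*5)*T)/8 = 3/8 + ((3*5)*T)/8 = 3/8 + (15*T)/8 = 3/8 + 15*T/8)
g = 4*sqrt(34) (g = sqrt(-48 + 592) = sqrt(544) = 4*sqrt(34) ≈ 23.324)
1/((s(48, (24 - 16) - 19) + g) - 9841) = 1/(((3/8 + (15/8)*48) + 4*sqrt(34)) - 9841) = 1/(((3/8 + 90) + 4*sqrt(34)) - 9841) = 1/((723/8 + 4*sqrt(34)) - 9841) = 1/(-78005/8 + 4*sqrt(34))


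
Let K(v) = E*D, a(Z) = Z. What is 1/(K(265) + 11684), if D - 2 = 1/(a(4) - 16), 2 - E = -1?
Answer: 4/46759 ≈ 8.5545e-5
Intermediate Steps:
E = 3 (E = 2 - 1*(-1) = 2 + 1 = 3)
D = 23/12 (D = 2 + 1/(4 - 16) = 2 + 1/(-12) = 2 - 1/12 = 23/12 ≈ 1.9167)
K(v) = 23/4 (K(v) = 3*(23/12) = 23/4)
1/(K(265) + 11684) = 1/(23/4 + 11684) = 1/(46759/4) = 4/46759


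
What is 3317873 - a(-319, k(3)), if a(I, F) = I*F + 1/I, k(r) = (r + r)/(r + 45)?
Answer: 8467313665/2552 ≈ 3.3179e+6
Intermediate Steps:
k(r) = 2*r/(45 + r) (k(r) = (2*r)/(45 + r) = 2*r/(45 + r))
a(I, F) = 1/I + F*I (a(I, F) = F*I + 1/I = 1/I + F*I)
3317873 - a(-319, k(3)) = 3317873 - (1/(-319) + (2*3/(45 + 3))*(-319)) = 3317873 - (-1/319 + (2*3/48)*(-319)) = 3317873 - (-1/319 + (2*3*(1/48))*(-319)) = 3317873 - (-1/319 + (1/8)*(-319)) = 3317873 - (-1/319 - 319/8) = 3317873 - 1*(-101769/2552) = 3317873 + 101769/2552 = 8467313665/2552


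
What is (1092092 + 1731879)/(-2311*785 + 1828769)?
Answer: 2823971/14634 ≈ 192.97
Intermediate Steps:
(1092092 + 1731879)/(-2311*785 + 1828769) = 2823971/(-1814135 + 1828769) = 2823971/14634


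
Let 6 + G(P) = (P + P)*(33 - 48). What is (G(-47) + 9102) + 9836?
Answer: 20342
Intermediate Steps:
G(P) = -6 - 30*P (G(P) = -6 + (P + P)*(33 - 48) = -6 + (2*P)*(-15) = -6 - 30*P)
(G(-47) + 9102) + 9836 = ((-6 - 30*(-47)) + 9102) + 9836 = ((-6 + 1410) + 9102) + 9836 = (1404 + 9102) + 9836 = 10506 + 9836 = 20342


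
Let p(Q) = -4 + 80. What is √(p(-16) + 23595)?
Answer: √23671 ≈ 153.85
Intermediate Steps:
p(Q) = 76
√(p(-16) + 23595) = √(76 + 23595) = √23671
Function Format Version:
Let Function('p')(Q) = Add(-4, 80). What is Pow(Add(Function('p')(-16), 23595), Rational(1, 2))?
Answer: Pow(23671, Rational(1, 2)) ≈ 153.85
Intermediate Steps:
Function('p')(Q) = 76
Pow(Add(Function('p')(-16), 23595), Rational(1, 2)) = Pow(Add(76, 23595), Rational(1, 2)) = Pow(23671, Rational(1, 2))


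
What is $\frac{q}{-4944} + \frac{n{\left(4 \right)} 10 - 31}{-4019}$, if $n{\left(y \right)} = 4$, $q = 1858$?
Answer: $- \frac{3755899}{9934968} \approx -0.37805$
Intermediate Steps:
$\frac{q}{-4944} + \frac{n{\left(4 \right)} 10 - 31}{-4019} = \frac{1858}{-4944} + \frac{4 \cdot 10 - 31}{-4019} = 1858 \left(- \frac{1}{4944}\right) + \left(40 - 31\right) \left(- \frac{1}{4019}\right) = - \frac{929}{2472} + 9 \left(- \frac{1}{4019}\right) = - \frac{929}{2472} - \frac{9}{4019} = - \frac{3755899}{9934968}$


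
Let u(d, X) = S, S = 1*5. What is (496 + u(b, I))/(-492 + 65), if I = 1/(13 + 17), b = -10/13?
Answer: -501/427 ≈ -1.1733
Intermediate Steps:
b = -10/13 (b = -10*1/13 = -10/13 ≈ -0.76923)
I = 1/30 ≈ 0.033333
S = 5
u(d, X) = 5
(496 + u(b, I))/(-492 + 65) = (496 + 5)/(-492 + 65) = 501/(-427) = 501*(-1/427) = -501/427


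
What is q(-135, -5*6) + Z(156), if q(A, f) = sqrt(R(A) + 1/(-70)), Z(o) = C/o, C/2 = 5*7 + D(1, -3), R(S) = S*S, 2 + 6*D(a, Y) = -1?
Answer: 23/52 + sqrt(89302430)/70 ≈ 135.44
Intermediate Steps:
D(a, Y) = -1/2 (D(a, Y) = -1/3 + (1/6)*(-1) = -1/3 - 1/6 = -1/2)
R(S) = S**2
C = 69 (C = 2*(5*7 - 1/2) = 2*(35 - 1/2) = 2*(69/2) = 69)
Z(o) = 69/o
q(A, f) = sqrt(-1/70 + A**2) (q(A, f) = sqrt(A**2 + 1/(-70)) = sqrt(A**2 - 1/70) = sqrt(-1/70 + A**2))
q(-135, -5*6) + Z(156) = sqrt(-70 + 4900*(-135)**2)/70 + 69/156 = sqrt(-70 + 4900*18225)/70 + 69*(1/156) = sqrt(-70 + 89302500)/70 + 23/52 = sqrt(89302430)/70 + 23/52 = 23/52 + sqrt(89302430)/70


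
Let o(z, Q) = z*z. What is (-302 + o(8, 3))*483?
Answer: -114954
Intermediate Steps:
o(z, Q) = z²
(-302 + o(8, 3))*483 = (-302 + 8²)*483 = (-302 + 64)*483 = -238*483 = -114954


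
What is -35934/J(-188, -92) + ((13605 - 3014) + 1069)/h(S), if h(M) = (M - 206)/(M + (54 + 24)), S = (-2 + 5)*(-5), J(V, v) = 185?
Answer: -143838714/40885 ≈ -3518.1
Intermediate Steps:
S = -15 (S = 3*(-5) = -15)
h(M) = (-206 + M)/(78 + M) (h(M) = (-206 + M)/(M + 78) = (-206 + M)/(78 + M))
-35934/J(-188, -92) + ((13605 - 3014) + 1069)/h(S) = -35934/185 + ((13605 - 3014) + 1069)/(((-206 - 15)/(78 - 15))) = -35934*1/185 + (10591 + 1069)/((-221/63)) = -35934/185 + 11660/(((1/63)*(-221))) = -35934/185 + 11660/(-221/63) = -35934/185 + 11660*(-63/221) = -35934/185 - 734580/221 = -143838714/40885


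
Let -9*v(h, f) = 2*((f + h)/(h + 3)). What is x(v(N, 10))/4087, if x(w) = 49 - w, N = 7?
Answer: 2222/183915 ≈ 0.012082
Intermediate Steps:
v(h, f) = -2*(f + h)/(9*(3 + h)) (v(h, f) = -2*(f + h)/(h + 3)/9 = -2*(f + h)/(3 + h)/9 = -2*(f + h)/(9*(3 + h)))
x(v(N, 10))/4087 = (49 - 2*(-1*10 - 1*7)/(9*(3 + 7)))/4087 = (49 - 2*(-10 - 7)/(9*10))*(1/4087) = (49 - 2*(-17)/(9*10))*(1/4087) = (49 - 1*(-17/45))*(1/4087) = (49 + 17/45)*(1/4087) = (2222/45)*(1/4087) = 2222/183915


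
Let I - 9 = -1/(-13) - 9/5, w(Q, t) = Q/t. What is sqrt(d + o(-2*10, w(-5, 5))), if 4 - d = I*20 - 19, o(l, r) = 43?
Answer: I*sqrt(13442)/13 ≈ 8.9184*I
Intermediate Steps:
I = 473/65 (I = 9 + (-1/(-13) - 9/5) = 9 + (-1*(-1/13) - 9*1/5) = 9 + (1/13 - 9/5) = 9 - 112/65 = 473/65 ≈ 7.2769)
d = -1593/13 (d = 4 - ((473/65)*20 - 19) = 4 - (1892/13 - 19) = 4 - 1*1645/13 = 4 - 1645/13 = -1593/13 ≈ -122.54)
sqrt(d + o(-2*10, w(-5, 5))) = sqrt(-1593/13 + 43) = sqrt(-1034/13) = I*sqrt(13442)/13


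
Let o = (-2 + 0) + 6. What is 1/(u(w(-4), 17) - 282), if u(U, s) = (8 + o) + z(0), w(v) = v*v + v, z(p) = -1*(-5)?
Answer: -1/265 ≈ -0.0037736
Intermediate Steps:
z(p) = 5
w(v) = v + v² (w(v) = v² + v = v + v²)
o = 4 (o = -2 + 6 = 4)
u(U, s) = 17 (u(U, s) = (8 + 4) + 5 = 12 + 5 = 17)
1/(u(w(-4), 17) - 282) = 1/(17 - 282) = 1/(-265) = -1/265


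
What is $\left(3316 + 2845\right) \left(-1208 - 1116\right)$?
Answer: $-14318164$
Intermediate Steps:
$\left(3316 + 2845\right) \left(-1208 - 1116\right) = 6161 \left(-2324\right) = -14318164$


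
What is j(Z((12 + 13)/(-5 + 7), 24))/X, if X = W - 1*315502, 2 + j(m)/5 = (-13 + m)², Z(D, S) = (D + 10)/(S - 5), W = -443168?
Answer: -198713/219103896 ≈ -0.00090693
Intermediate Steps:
Z(D, S) = (10 + D)/(-5 + S)
j(m) = -10 + 5*(-13 + m)²
X = -758670 (X = -443168 - 1*315502 = -443168 - 315502 = -758670)
j(Z((12 + 13)/(-5 + 7), 24))/X = (-10 + 5*(-13 + (10 + (12 + 13)/(-5 + 7))/(-5 + 24))²)/(-758670) = (-10 + 5*(-13 + (10 + 25/2)/19)²)*(-1/758670) = (-10 + 5*(-13 + (1/19)*(45/2))²)*(-1/758670) = (-10 + 5*(-13 + 45/38)²)*(-1/758670) = (-10 + 5*(-449/38)²)*(-1/758670) = (-10 + 5*(201601/1444))*(-1/758670) = (-10 + 1008005/1444)*(-1/758670) = (993565/1444)*(-1/758670) = -198713/219103896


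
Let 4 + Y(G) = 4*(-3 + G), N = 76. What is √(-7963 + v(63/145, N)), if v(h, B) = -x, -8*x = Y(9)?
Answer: 3*I*√3538/2 ≈ 89.222*I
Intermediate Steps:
Y(G) = -16 + 4*G (Y(G) = -4 + 4*(-3 + G) = -4 + (-12 + 4*G) = -16 + 4*G)
x = -5/2 (x = -(-16 + 4*9)/8 = -(-16 + 36)/8 = -⅛*20 = -5/2 ≈ -2.5000)
v(h, B) = 5/2 (v(h, B) = -1*(-5/2) = 5/2)
√(-7963 + v(63/145, N)) = √(-7963 + 5/2) = √(-15921/2) = 3*I*√3538/2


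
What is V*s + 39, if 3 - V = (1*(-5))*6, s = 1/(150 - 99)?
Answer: 674/17 ≈ 39.647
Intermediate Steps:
s = 1/51 ≈ 0.019608
V = 33 (V = 3 - 1*(-5)*6 = 3 - (-5)*6 = 3 - 1*(-30) = 3 + 30 = 33)
V*s + 39 = 33*(1/51) + 39 = 11/17 + 39 = 674/17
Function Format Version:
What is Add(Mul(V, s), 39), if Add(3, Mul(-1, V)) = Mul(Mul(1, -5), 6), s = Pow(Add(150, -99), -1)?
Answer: Rational(674, 17) ≈ 39.647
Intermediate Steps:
s = Rational(1, 51) (s = Pow(51, -1) = Rational(1, 51) ≈ 0.019608)
V = 33 (V = Add(3, Mul(-1, Mul(Mul(1, -5), 6))) = Add(3, Mul(-1, Mul(-5, 6))) = Add(3, Mul(-1, -30)) = Add(3, 30) = 33)
Add(Mul(V, s), 39) = Add(Mul(33, Rational(1, 51)), 39) = Add(Rational(11, 17), 39) = Rational(674, 17)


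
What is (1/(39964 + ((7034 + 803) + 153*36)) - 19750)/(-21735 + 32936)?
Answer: -1052852749/597114109 ≈ -1.7632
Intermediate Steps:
(1/(39964 + ((7034 + 803) + 153*36)) - 19750)/(-21735 + 32936) = (1/(39964 + (7837 + 5508)) - 19750)/11201 = (1/(39964 + 13345) - 19750)*(1/11201) = (1/53309 - 19750)*(1/11201) = -1052852749/53309*1/11201 = -1052852749/597114109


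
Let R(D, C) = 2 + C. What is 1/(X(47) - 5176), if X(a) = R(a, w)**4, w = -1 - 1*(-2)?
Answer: -1/5095 ≈ -0.00019627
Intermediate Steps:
w = 1 (w = -1 + 2 = 1)
X(a) = 81 (X(a) = (2 + 1)**4 = 3**4 = 81)
1/(X(47) - 5176) = 1/(81 - 5176) = 1/(-5095) = -1/5095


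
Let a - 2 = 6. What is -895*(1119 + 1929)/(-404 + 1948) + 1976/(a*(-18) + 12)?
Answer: -11348177/6369 ≈ -1781.8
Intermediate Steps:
a = 8 (a = 2 + 6 = 8)
-895*(1119 + 1929)/(-404 + 1948) + 1976/(a*(-18) + 12) = -895*(1119 + 1929)/(-404 + 1948) + 1976/(8*(-18) + 12) = -895/(1544/3048) + 1976/(-144 + 12) = -895/(1544*(1/3048)) + 1976/(-132) = -895/193/381 + 1976*(-1/132) = -895*381/193 - 494/33 = -340995/193 - 494/33 = -11348177/6369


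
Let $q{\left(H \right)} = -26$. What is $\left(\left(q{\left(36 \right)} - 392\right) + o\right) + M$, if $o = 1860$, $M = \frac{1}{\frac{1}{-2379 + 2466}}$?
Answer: $1529$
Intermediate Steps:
$M = 87$ ($M = \frac{1}{\frac{1}{87}} = 87$)
$\left(\left(q{\left(36 \right)} - 392\right) + o\right) + M = \left(\left(-26 - 392\right) + 1860\right) + 87 = \left(-418 + 1860\right) + 87 = 1442 + 87 = 1529$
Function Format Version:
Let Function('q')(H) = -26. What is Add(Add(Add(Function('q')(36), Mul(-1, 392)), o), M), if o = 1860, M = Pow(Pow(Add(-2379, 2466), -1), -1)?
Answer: 1529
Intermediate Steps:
M = 87 (M = Pow(Pow(87, -1), -1) = Pow(Rational(1, 87), -1) = 87)
Add(Add(Add(Function('q')(36), Mul(-1, 392)), o), M) = Add(Add(Add(-26, Mul(-1, 392)), 1860), 87) = Add(Add(Add(-26, -392), 1860), 87) = Add(Add(-418, 1860), 87) = Add(1442, 87) = 1529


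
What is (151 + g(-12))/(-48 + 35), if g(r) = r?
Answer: -139/13 ≈ -10.692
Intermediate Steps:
(151 + g(-12))/(-48 + 35) = (151 - 12)/(-48 + 35) = 139/(-13) = 139*(-1/13) = -139/13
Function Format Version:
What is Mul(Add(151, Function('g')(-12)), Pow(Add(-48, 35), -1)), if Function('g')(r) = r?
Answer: Rational(-139, 13) ≈ -10.692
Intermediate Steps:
Mul(Add(151, Function('g')(-12)), Pow(Add(-48, 35), -1)) = Mul(Add(151, -12), Pow(Add(-48, 35), -1)) = Mul(139, Pow(-13, -1)) = Mul(139, Rational(-1, 13)) = Rational(-139, 13)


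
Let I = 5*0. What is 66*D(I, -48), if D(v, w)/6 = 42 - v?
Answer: 16632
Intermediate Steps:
I = 0
D(v, w) = 252 - 6*v (D(v, w) = 6*(42 - v) = 252 - 6*v)
66*D(I, -48) = 66*(252 - 6*0) = 66*(252 + 0) = 66*252 = 16632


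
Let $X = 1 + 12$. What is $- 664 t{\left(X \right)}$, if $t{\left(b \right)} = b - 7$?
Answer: $-3984$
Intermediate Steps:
$X = 13$
$t{\left(b \right)} = -7 + b$ ($t{\left(b \right)} = b - 7 = -7 + b$)
$- 664 t{\left(X \right)} = - 664 \left(-7 + 13\right) = \left(-664\right) 6 = -3984$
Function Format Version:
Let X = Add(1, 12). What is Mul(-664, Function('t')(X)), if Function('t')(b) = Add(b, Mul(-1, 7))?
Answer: -3984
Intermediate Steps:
X = 13
Function('t')(b) = Add(-7, b) (Function('t')(b) = Add(b, -7) = Add(-7, b))
Mul(-664, Function('t')(X)) = Mul(-664, Add(-7, 13)) = Mul(-664, 6) = -3984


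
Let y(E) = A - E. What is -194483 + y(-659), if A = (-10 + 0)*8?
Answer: -193904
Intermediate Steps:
A = -80 (A = -10*8 = -80)
y(E) = -80 - E
-194483 + y(-659) = -194483 + (-80 - 1*(-659)) = -194483 + (-80 + 659) = -194483 + 579 = -193904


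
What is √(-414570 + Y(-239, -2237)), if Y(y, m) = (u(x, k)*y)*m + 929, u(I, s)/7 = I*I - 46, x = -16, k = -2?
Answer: 53*√279641 ≈ 28027.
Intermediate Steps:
u(I, s) = -322 + 7*I² (u(I, s) = 7*(I*I - 46) = 7*(I² - 46) = 7*(-46 + I²) = -322 + 7*I²)
Y(y, m) = 929 + 1470*m*y (Y(y, m) = ((-322 + 7*(-16)²)*y)*m + 929 = ((-322 + 7*256)*y)*m + 929 = ((-322 + 1792)*y)*m + 929 = (1470*y)*m + 929 = 1470*m*y + 929 = 929 + 1470*m*y)
√(-414570 + Y(-239, -2237)) = √(-414570 + (929 + 1470*(-2237)*(-239))) = √(-414570 + (929 + 785925210)) = √(-414570 + 785926139) = √785511569 = 53*√279641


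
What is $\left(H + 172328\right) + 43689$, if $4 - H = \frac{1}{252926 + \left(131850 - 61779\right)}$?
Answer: $\frac{69774134936}{322997} \approx 2.1602 \cdot 10^{5}$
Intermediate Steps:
$H = \frac{1291987}{322997}$ ($H = 4 - \frac{1}{252926 + \left(131850 - 61779\right)} = 4 - \frac{1}{252926 + 70071} = 4 - \frac{1}{322997} = \frac{1291987}{322997} \approx 4.0$)
$\left(H + 172328\right) + 43689 = \left(\frac{1291987}{322997} + 172328\right) + 43689 = \frac{55662719003}{322997} + 43689 = \frac{69774134936}{322997}$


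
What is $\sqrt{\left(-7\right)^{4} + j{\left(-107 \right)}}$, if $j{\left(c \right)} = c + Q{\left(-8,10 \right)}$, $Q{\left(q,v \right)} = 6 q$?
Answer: $\sqrt{2246} \approx 47.392$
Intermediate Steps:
$j{\left(c \right)} = -48 + c$ ($j{\left(c \right)} = c + 6 \left(-8\right) = c - 48 = -48 + c$)
$\sqrt{\left(-7\right)^{4} + j{\left(-107 \right)}} = \sqrt{\left(-7\right)^{4} - 155} = \sqrt{2401 - 155} = \sqrt{2246}$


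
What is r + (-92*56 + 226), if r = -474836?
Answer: -479762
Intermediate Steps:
r + (-92*56 + 226) = -474836 + (-92*56 + 226) = -474836 + (-5152 + 226) = -474836 - 4926 = -479762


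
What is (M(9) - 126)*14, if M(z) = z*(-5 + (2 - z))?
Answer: -3276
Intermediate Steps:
M(z) = z*(-3 - z)
(M(9) - 126)*14 = (-1*9*(3 + 9) - 126)*14 = (-1*9*12 - 126)*14 = (-108 - 126)*14 = -234*14 = -3276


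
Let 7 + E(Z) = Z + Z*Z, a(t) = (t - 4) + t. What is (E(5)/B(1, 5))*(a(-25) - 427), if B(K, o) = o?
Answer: -11063/5 ≈ -2212.6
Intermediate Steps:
a(t) = -4 + 2*t (a(t) = (-4 + t) + t = -4 + 2*t)
E(Z) = -7 + Z + Z² (E(Z) = -7 + (Z + Z*Z) = -7 + (Z + Z²) = -7 + Z + Z²)
(E(5)/B(1, 5))*(a(-25) - 427) = ((-7 + 5 + 5²)/5)*((-4 + 2*(-25)) - 427) = ((-7 + 5 + 25)*(⅕))*((-4 - 50) - 427) = (23*(⅕))*(-54 - 427) = (23/5)*(-481) = -11063/5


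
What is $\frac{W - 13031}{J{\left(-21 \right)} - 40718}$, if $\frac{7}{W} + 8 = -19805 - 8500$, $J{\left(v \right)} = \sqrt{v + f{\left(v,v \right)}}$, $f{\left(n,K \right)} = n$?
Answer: $\frac{7511386068890}{23470847970079} + \frac{184473355 i \sqrt{42}}{23470847970079} \approx 0.32003 + 5.0937 \cdot 10^{-5} i$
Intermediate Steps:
$J{\left(v \right)} = \sqrt{2} \sqrt{v}$ ($J{\left(v \right)} = \sqrt{v + v} = \sqrt{2 v} = \sqrt{2} \sqrt{v}$)
$W = - \frac{7}{28313}$ ($W = \frac{7}{-8 - 28305} = \frac{7}{-28313} = 7 \left(- \frac{1}{28313}\right) = - \frac{7}{28313} \approx -0.00024724$)
$\frac{W - 13031}{J{\left(-21 \right)} - 40718} = \frac{- \frac{7}{28313} - 13031}{\sqrt{2} \sqrt{-21} - 40718} = - \frac{368946710}{28313 \left(\sqrt{2} i \sqrt{21} - 40718\right)} = - \frac{368946710}{28313 \left(i \sqrt{42} - 40718\right)} = - \frac{368946710}{28313 \left(-40718 + i \sqrt{42}\right)}$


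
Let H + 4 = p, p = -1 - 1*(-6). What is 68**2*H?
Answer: 4624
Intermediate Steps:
p = 5 (p = -1 + 6 = 5)
H = 1 (H = -4 + 5 = 1)
68**2*H = 68**2*1 = 4624*1 = 4624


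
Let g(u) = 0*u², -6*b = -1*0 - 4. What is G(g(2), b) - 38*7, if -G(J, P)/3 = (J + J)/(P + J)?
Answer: -266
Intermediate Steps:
b = ⅔ (b = -(-1*0 - 4)/6 = -(0 - 4)/6 = -⅙*(-4) = ⅔ ≈ 0.66667)
g(u) = 0
G(J, P) = -6*J/(J + P) (G(J, P) = -3*(J + J)/(P + J) = -3*2*J/(J + P) = -6*J/(J + P))
G(g(2), b) - 38*7 = -6*0/(0 + ⅔) - 38*7 = -6*0/⅔ - 266 = -6*0*3/2 - 266 = 0 - 266 = -266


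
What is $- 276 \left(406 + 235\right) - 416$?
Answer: $-177332$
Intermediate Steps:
$- 276 \left(406 + 235\right) - 416 = \left(-276\right) 641 - 416 = -176916 - 416 = -177332$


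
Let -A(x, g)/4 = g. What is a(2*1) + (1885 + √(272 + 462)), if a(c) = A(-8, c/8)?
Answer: 1884 + √734 ≈ 1911.1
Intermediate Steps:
A(x, g) = -4*g
a(c) = -c/2 (a(c) = -4*c/8 = -c/2)
a(2*1) + (1885 + √(272 + 462)) = -1 + (1885 + √(272 + 462)) = -½*2 + (1885 + √734) = -1 + (1885 + √734) = 1884 + √734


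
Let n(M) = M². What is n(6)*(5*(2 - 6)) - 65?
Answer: -785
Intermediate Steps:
n(6)*(5*(2 - 6)) - 65 = 6²*(5*(2 - 6)) - 65 = 36*(5*(-4)) - 65 = 36*(-20) - 65 = -720 - 65 = -785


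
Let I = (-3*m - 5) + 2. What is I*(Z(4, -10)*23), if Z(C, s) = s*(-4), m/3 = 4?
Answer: -35880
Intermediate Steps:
m = 12 (m = 3*4 = 12)
Z(C, s) = -4*s
I = -39 (I = (-3*12 - 5) + 2 = (-36 - 5) + 2 = -41 + 2 = -39)
I*(Z(4, -10)*23) = -39*(-4*(-10))*23 = -1560*23 = -39*920 = -35880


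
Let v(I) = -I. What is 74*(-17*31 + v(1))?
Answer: -39072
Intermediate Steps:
74*(-17*31 + v(1)) = 74*(-17*31 - 1*1) = 74*(-527 - 1) = 74*(-528) = -39072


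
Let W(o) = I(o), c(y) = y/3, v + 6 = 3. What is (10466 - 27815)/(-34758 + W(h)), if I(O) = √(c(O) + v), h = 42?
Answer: 603016542/1208118553 + 17349*√11/1208118553 ≈ 0.49918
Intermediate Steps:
v = -3 (v = -6 + 3 = -3)
c(y) = y/3 (c(y) = y*(⅓) = y/3)
I(O) = √(-3 + O/3) (I(O) = √(O/3 - 3) = √(-3 + O/3))
W(o) = √(-27 + 3*o)/3
(10466 - 27815)/(-34758 + W(h)) = (10466 - 27815)/(-34758 + √(-27 + 3*42)/3) = -17349/(-34758 + √(-27 + 126)/3) = -17349/(-34758 + √99/3) = -17349/(-34758 + (3*√11)/3) = -17349/(-34758 + √11)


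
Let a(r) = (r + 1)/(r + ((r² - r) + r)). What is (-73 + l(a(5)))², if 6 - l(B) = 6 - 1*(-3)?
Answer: 5776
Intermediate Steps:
a(r) = (1 + r)/(r + r²)
l(B) = -3 (l(B) = 6 - (6 - 1*(-3)) = 6 - (6 + 3) = 6 - 1*9 = 6 - 9 = -3)
(-73 + l(a(5)))² = (-73 - 3)² = (-76)² = 5776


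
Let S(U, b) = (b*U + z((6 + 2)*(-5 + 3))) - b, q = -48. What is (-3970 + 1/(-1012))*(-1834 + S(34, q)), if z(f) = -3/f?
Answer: 219704698085/16192 ≈ 1.3569e+7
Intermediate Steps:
S(U, b) = 3/16 - b + U*b (S(U, b) = (b*U - 3*1/((-5 + 3)*(6 + 2))) - b = (U*b - 3/(8*(-2))) - b = (U*b - 3/(-16)) - b = (U*b - 3*(-1/16)) - b = (U*b + 3/16) - b = (3/16 + U*b) - b = 3/16 - b + U*b)
(-3970 + 1/(-1012))*(-1834 + S(34, q)) = (-3970 + 1/(-1012))*(-1834 + (3/16 - 1*(-48) + 34*(-48))) = (-3970 - 1/1012)*(-1834 + (3/16 + 48 - 1632)) = -4017641*(-1834 - 25341/16)/1012 = -4017641/1012*(-54685/16) = 219704698085/16192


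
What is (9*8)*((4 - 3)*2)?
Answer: 144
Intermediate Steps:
(9*8)*((4 - 3)*2) = 72*(1*2) = 72*2 = 144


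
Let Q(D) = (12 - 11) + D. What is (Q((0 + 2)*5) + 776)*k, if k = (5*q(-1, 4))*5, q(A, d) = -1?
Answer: -19675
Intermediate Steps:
Q(D) = 1 + D
k = -25 (k = (5*(-1))*5 = -5*5 = -25)
(Q((0 + 2)*5) + 776)*k = ((1 + (0 + 2)*5) + 776)*(-25) = ((1 + 2*5) + 776)*(-25) = ((1 + 10) + 776)*(-25) = (11 + 776)*(-25) = 787*(-25) = -19675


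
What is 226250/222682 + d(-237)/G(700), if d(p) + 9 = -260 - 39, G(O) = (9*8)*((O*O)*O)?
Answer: 99776248775249/98202762000000 ≈ 1.0160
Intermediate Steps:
G(O) = 72*O³ (G(O) = 72*(O²*O) = 72*O³)
d(p) = -308 (d(p) = -9 + (-260 - 39) = -9 - 299 = -308)
226250/222682 + d(-237)/G(700) = 226250/222682 - 308/(72*700³) = 226250*(1/222682) - 308/(72*343000000) = 113125/111341 - 308/24696000000 = 113125/111341 - 308*1/24696000000 = 113125/111341 - 11/882000000 = 99776248775249/98202762000000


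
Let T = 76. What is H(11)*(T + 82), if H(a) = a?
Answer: 1738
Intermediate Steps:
H(11)*(T + 82) = 11*(76 + 82) = 11*158 = 1738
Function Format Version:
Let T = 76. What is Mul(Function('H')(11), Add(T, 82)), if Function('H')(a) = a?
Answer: 1738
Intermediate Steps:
Mul(Function('H')(11), Add(T, 82)) = Mul(11, Add(76, 82)) = Mul(11, 158) = 1738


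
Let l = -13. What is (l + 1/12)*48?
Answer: -620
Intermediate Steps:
(l + 1/12)*48 = (-13 + 1/12)*48 = -155/12*48 = -620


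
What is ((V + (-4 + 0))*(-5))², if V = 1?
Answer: 225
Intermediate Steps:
((V + (-4 + 0))*(-5))² = ((1 + (-4 + 0))*(-5))² = ((1 - 4)*(-5))² = (-3*(-5))² = 15² = 225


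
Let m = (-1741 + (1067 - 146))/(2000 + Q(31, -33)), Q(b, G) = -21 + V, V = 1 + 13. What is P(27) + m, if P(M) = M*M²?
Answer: 39227399/1993 ≈ 19683.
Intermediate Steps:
V = 14
P(M) = M³
Q(b, G) = -7 (Q(b, G) = -21 + 14 = -7)
m = -820/1993 (m = (-1741 + (1067 - 146))/(2000 - 7) = (-1741 + 921)/1993 = -820*1/1993 = -820/1993 ≈ -0.41144)
P(27) + m = 27³ - 820/1993 = 19683 - 820/1993 = 39227399/1993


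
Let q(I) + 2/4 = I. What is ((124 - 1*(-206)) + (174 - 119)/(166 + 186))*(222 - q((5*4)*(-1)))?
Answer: 5124025/64 ≈ 80063.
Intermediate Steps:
q(I) = -1/2 + I
((124 - 1*(-206)) + (174 - 119)/(166 + 186))*(222 - q((5*4)*(-1))) = ((124 - 1*(-206)) + (174 - 119)/(166 + 186))*(222 - (-1/2 + (5*4)*(-1))) = ((124 + 206) + 55/352)*(222 - (-1/2 + 20*(-1))) = (330 + 55*(1/352))*(222 - (-1/2 - 20)) = (330 + 5/32)*(222 - 1*(-41/2)) = 10565*(222 + 41/2)/32 = (10565/32)*(485/2) = 5124025/64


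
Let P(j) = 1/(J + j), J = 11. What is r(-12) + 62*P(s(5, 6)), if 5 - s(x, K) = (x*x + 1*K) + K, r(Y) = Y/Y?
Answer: -41/21 ≈ -1.9524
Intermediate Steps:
r(Y) = 1
s(x, K) = 5 - x**2 - 2*K (s(x, K) = 5 - ((x*x + 1*K) + K) = 5 - ((x**2 + K) + K) = 5 - ((K + x**2) + K) = 5 - (x**2 + 2*K) = 5 + (-x**2 - 2*K) = 5 - x**2 - 2*K)
P(j) = 1/(11 + j)
r(-12) + 62*P(s(5, 6)) = 1 + 62/(11 + (5 - 1*5**2 - 2*6)) = 1 + 62/(11 + (5 - 1*25 - 12)) = 1 + 62/(11 + (5 - 25 - 12)) = 1 + 62/(11 - 32) = 1 + 62/(-21) = 1 + 62*(-1/21) = 1 - 62/21 = -41/21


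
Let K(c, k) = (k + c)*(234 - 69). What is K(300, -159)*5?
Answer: 116325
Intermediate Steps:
K(c, k) = 165*c + 165*k (K(c, k) = (c + k)*165 = 165*c + 165*k)
K(300, -159)*5 = (165*300 + 165*(-159))*5 = (49500 - 26235)*5 = 23265*5 = 116325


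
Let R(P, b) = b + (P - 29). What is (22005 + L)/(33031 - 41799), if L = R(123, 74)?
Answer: -22173/8768 ≈ -2.5289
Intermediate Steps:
R(P, b) = -29 + P + b (R(P, b) = b + (-29 + P) = -29 + P + b)
L = 168 (L = -29 + 123 + 74 = 168)
(22005 + L)/(33031 - 41799) = (22005 + 168)/(33031 - 41799) = 22173/(-8768) = 22173*(-1/8768) = -22173/8768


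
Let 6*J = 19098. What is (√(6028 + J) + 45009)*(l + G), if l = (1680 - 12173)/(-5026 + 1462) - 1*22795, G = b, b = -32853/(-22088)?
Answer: -67972332049727/66264 - 40775244181*√9211/1789128 ≈ -1.0280e+9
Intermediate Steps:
J = 3183 (J = (⅙)*19098 = 3183)
b = 32853/22088 (b = -32853*(-1/22088) = 32853/22088 ≈ 1.4874)
G = 32853/22088 ≈ 1.4874
l = -81230887/3564 (l = -10493/(-3564) - 22795 = -10493*(-1/3564) - 22795 = 10493/3564 - 22795 = -81230887/3564 ≈ -22792.)
(√(6028 + J) + 45009)*(l + G) = (√(6028 + 3183) + 45009)*(-81230887/3564 + 32853/22088) = (√9211 + 45009)*(-40775244181/1789128) = (45009 + √9211)*(-40775244181/1789128) = -67972332049727/66264 - 40775244181*√9211/1789128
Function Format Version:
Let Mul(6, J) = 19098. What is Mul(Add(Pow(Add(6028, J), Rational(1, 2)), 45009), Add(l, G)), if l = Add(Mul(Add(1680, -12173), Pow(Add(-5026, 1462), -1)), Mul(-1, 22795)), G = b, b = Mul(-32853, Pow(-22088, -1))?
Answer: Add(Rational(-67972332049727, 66264), Mul(Rational(-40775244181, 1789128), Pow(9211, Rational(1, 2)))) ≈ -1.0280e+9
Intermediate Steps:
J = 3183 (J = Mul(Rational(1, 6), 19098) = 3183)
b = Rational(32853, 22088) (b = Mul(-32853, Rational(-1, 22088)) = Rational(32853, 22088) ≈ 1.4874)
G = Rational(32853, 22088) ≈ 1.4874
l = Rational(-81230887, 3564) (l = Add(Mul(-10493, Pow(-3564, -1)), -22795) = Add(Mul(-10493, Rational(-1, 3564)), -22795) = Add(Rational(10493, 3564), -22795) = Rational(-81230887, 3564) ≈ -22792.)
Mul(Add(Pow(Add(6028, J), Rational(1, 2)), 45009), Add(l, G)) = Mul(Add(Pow(Add(6028, 3183), Rational(1, 2)), 45009), Add(Rational(-81230887, 3564), Rational(32853, 22088))) = Mul(Add(Pow(9211, Rational(1, 2)), 45009), Rational(-40775244181, 1789128)) = Mul(Add(45009, Pow(9211, Rational(1, 2))), Rational(-40775244181, 1789128)) = Add(Rational(-67972332049727, 66264), Mul(Rational(-40775244181, 1789128), Pow(9211, Rational(1, 2))))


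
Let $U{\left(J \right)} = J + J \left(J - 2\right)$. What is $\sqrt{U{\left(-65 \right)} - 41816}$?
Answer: $i \sqrt{37526} \approx 193.72 i$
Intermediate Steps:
$U{\left(J \right)} = J + J \left(-2 + J\right)$
$\sqrt{U{\left(-65 \right)} - 41816} = \sqrt{- 65 \left(-1 - 65\right) - 41816} = \sqrt{\left(-65\right) \left(-66\right) - 41816} = \sqrt{4290 - 41816} = \sqrt{-37526} = i \sqrt{37526}$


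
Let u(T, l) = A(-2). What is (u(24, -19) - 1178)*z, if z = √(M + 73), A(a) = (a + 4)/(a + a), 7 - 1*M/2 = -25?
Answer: -2357*√137/2 ≈ -13794.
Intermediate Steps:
M = 64 (M = 14 - 2*(-25) = 14 + 50 = 64)
A(a) = (4 + a)/(2*a) (A(a) = (4 + a)/((2*a)) = (4 + a)*(1/(2*a)) = (4 + a)/(2*a))
u(T, l) = -½ (u(T, l) = (½)*(4 - 2)/(-2) = (½)*(-½)*2 = -½)
z = √137 (z = √(64 + 73) = √137 ≈ 11.705)
(u(24, -19) - 1178)*z = (-½ - 1178)*√137 = -2357*√137/2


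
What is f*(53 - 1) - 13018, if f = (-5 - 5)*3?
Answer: -14578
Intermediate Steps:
f = -30 (f = -10*3 = -30)
f*(53 - 1) - 13018 = -30*(53 - 1) - 13018 = -30*52 - 13018 = -1560 - 13018 = -14578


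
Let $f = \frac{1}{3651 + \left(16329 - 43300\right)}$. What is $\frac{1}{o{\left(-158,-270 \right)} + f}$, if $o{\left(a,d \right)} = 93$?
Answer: $\frac{23320}{2168759} \approx 0.010753$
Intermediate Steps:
$f = - \frac{1}{23320}$ ($f = \frac{1}{3651 + \left(16329 - 43300\right)} = \frac{1}{3651 - 26971} = \frac{1}{-23320} = - \frac{1}{23320} \approx -4.2882 \cdot 10^{-5}$)
$\frac{1}{o{\left(-158,-270 \right)} + f} = \frac{1}{93 - \frac{1}{23320}} = \frac{1}{\frac{2168759}{23320}} = \frac{23320}{2168759}$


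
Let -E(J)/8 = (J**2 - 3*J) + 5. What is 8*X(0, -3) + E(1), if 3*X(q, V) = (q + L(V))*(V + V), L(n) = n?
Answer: 24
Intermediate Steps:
E(J) = -40 - 8*J**2 + 24*J (E(J) = -8*((J**2 - 3*J) + 5) = -8*(5 + J**2 - 3*J) = -40 - 8*J**2 + 24*J)
X(q, V) = 2*V*(V + q)/3 (X(q, V) = ((q + V)*(V + V))/3 = ((V + q)*(2*V))/3 = (2*V*(V + q))/3 = 2*V*(V + q)/3)
8*X(0, -3) + E(1) = 8*((2/3)*(-3)*(-3 + 0)) + (-40 - 8*1**2 + 24*1) = 8*((2/3)*(-3)*(-3)) + (-40 - 8*1 + 24) = 8*6 + (-40 - 8 + 24) = 48 - 24 = 24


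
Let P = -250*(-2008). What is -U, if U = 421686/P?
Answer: -210843/251000 ≈ -0.84001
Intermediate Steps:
P = 502000
U = 210843/251000 (U = 421686/502000 = 421686*(1/502000) = 210843/251000 ≈ 0.84001)
-U = -1*210843/251000 = -210843/251000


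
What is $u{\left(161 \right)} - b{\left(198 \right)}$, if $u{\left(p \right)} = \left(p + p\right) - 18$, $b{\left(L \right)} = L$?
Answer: $106$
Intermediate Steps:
$u{\left(p \right)} = -18 + 2 p$ ($u{\left(p \right)} = 2 p - 18 = -18 + 2 p$)
$u{\left(161 \right)} - b{\left(198 \right)} = \left(-18 + 2 \cdot 161\right) - 198 = \left(-18 + 322\right) - 198 = 304 - 198 = 106$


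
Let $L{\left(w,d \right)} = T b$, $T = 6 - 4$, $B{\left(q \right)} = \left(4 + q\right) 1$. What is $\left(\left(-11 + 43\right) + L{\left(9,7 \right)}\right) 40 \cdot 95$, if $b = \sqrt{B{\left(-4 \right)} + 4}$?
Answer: $136800$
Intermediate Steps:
$B{\left(q \right)} = 4 + q$
$T = 2$
$b = 2$ ($b = \sqrt{\left(4 - 4\right) + 4} = \sqrt{0 + 4} = \sqrt{4} = 2$)
$L{\left(w,d \right)} = 4$ ($L{\left(w,d \right)} = 2 \cdot 2 = 4$)
$\left(\left(-11 + 43\right) + L{\left(9,7 \right)}\right) 40 \cdot 95 = \left(\left(-11 + 43\right) + 4\right) 40 \cdot 95 = \left(32 + 4\right) 40 \cdot 95 = 36 \cdot 40 \cdot 95 = 1440 \cdot 95 = 136800$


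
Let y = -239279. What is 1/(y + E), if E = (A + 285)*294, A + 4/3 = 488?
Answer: -1/12409 ≈ -8.0587e-5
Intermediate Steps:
A = 1460/3 (A = -4/3 + 488 = 1460/3 ≈ 486.67)
E = 226870 (E = (1460/3 + 285)*294 = (2315/3)*294 = 226870)
1/(y + E) = 1/(-239279 + 226870) = 1/(-12409) = -1/12409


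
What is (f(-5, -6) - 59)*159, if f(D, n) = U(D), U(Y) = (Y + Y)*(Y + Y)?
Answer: 6519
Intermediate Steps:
U(Y) = 4*Y² (U(Y) = (2*Y)*(2*Y) = 4*Y²)
f(D, n) = 4*D²
(f(-5, -6) - 59)*159 = (4*(-5)² - 59)*159 = (4*25 - 59)*159 = (100 - 59)*159 = 41*159 = 6519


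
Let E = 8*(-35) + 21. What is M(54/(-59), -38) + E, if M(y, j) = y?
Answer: -15335/59 ≈ -259.92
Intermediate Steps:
E = -259 (E = -280 + 21 = -259)
M(54/(-59), -38) + E = 54/(-59) - 259 = 54*(-1/59) - 259 = -54/59 - 259 = -15335/59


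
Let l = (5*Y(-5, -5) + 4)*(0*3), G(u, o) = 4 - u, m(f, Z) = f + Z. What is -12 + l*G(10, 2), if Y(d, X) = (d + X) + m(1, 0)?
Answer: -12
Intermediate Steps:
m(f, Z) = Z + f
Y(d, X) = 1 + X + d (Y(d, X) = (d + X) + (0 + 1) = (X + d) + 1 = 1 + X + d)
l = 0 (l = (5*(1 - 5 - 5) + 4)*(0*3) = (5*(-9) + 4)*0 = (-45 + 4)*0 = -41*0 = 0)
-12 + l*G(10, 2) = -12 + 0*(4 - 1*10) = -12 + 0*(4 - 10) = -12 + 0*(-6) = -12 + 0 = -12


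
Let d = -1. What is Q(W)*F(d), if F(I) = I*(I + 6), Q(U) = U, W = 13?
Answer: -65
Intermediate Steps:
F(I) = I*(6 + I)
Q(W)*F(d) = 13*(-(6 - 1)) = 13*(-1*5) = 13*(-5) = -65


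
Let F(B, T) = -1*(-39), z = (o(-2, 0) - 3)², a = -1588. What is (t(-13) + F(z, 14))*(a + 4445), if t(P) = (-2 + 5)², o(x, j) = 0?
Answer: 137136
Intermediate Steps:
z = 9 (z = (0 - 3)² = (-3)² = 9)
F(B, T) = 39
t(P) = 9 (t(P) = 3² = 9)
(t(-13) + F(z, 14))*(a + 4445) = (9 + 39)*(-1588 + 4445) = 48*2857 = 137136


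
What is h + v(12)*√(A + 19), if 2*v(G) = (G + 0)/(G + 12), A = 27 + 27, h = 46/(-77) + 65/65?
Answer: 31/77 + √73/4 ≈ 2.5386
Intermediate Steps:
h = 31/77 (h = 46*(-1/77) + 65*(1/65) = -46/77 + 1 = 31/77 ≈ 0.40260)
A = 54
v(G) = G/(2*(12 + G)) (v(G) = ((G + 0)/(G + 12))/2 = (G/(12 + G))/2 = G/(2*(12 + G)))
h + v(12)*√(A + 19) = 31/77 + ((½)*12/(12 + 12))*√(54 + 19) = 31/77 + ((½)*12/24)*√73 = 31/77 + ((½)*12*(1/24))*√73 = 31/77 + √73/4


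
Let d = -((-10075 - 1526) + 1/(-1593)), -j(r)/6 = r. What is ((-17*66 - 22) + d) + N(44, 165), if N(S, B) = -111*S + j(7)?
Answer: 8810884/1593 ≈ 5531.0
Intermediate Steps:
j(r) = -6*r
N(S, B) = -42 - 111*S (N(S, B) = -111*S - 6*7 = -111*S - 42 = -42 - 111*S)
d = 18480394/1593 (d = -(-11601 - 1/1593) = -1*(-18480394/1593) = 18480394/1593 ≈ 11601.)
((-17*66 - 22) + d) + N(44, 165) = ((-17*66 - 22) + 18480394/1593) + (-42 - 111*44) = ((-1122 - 22) + 18480394/1593) + (-42 - 4884) = (-1144 + 18480394/1593) - 4926 = 16658002/1593 - 4926 = 8810884/1593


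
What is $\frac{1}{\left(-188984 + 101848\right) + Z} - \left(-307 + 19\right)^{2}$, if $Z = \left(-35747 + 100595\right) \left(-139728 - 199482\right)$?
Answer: $- \frac{1824533867003905}{21997177216} \approx -82944.0$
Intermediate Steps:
$Z = -21997090080$ ($Z = 64848 \left(-339210\right) = -21997090080$)
$\frac{1}{\left(-188984 + 101848\right) + Z} - \left(-307 + 19\right)^{2} = \frac{1}{\left(-188984 + 101848\right) - 21997090080} - \left(-307 + 19\right)^{2} = \frac{1}{-87136 - 21997090080} - \left(-288\right)^{2} = \frac{1}{-21997177216} - 82944 = - \frac{1}{21997177216} - 82944 = - \frac{1824533867003905}{21997177216}$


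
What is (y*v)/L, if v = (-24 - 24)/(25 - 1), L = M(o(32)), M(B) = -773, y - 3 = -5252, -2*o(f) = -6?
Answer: -10498/773 ≈ -13.581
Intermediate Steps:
o(f) = 3 (o(f) = -½*(-6) = 3)
y = -5249 (y = 3 - 5252 = -5249)
L = -773
v = -2 (v = -48/24 = -48*1/24 = -2)
(y*v)/L = -5249*(-2)/(-773) = 10498*(-1/773) = -10498/773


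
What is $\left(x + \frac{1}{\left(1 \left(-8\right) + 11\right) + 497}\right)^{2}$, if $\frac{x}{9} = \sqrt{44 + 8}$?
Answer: $\frac{1053000001}{250000} + \frac{9 \sqrt{13}}{125} \approx 4212.3$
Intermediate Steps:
$x = 18 \sqrt{13}$ ($x = 9 \sqrt{44 + 8} = 9 \sqrt{52} = 9 \cdot 2 \sqrt{13} = 18 \sqrt{13} \approx 64.9$)
$\left(x + \frac{1}{\left(1 \left(-8\right) + 11\right) + 497}\right)^{2} = \left(18 \sqrt{13} + \frac{1}{\left(1 \left(-8\right) + 11\right) + 497}\right)^{2} = \left(18 \sqrt{13} + \frac{1}{\left(-8 + 11\right) + 497}\right)^{2} = \left(18 \sqrt{13} + \frac{1}{3 + 497}\right)^{2} = \left(18 \sqrt{13} + \frac{1}{500}\right)^{2} = \left(\frac{1}{500} + 18 \sqrt{13}\right)^{2}$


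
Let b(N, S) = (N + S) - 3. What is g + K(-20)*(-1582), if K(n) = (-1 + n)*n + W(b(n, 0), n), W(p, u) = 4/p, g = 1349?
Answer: -15244765/23 ≈ -6.6282e+5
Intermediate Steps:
b(N, S) = -3 + N + S
K(n) = 4/(-3 + n) + n*(-1 + n) (K(n) = (-1 + n)*n + 4/(-3 + n + 0) = n*(-1 + n) + 4/(-3 + n) = 4/(-3 + n) + n*(-1 + n))
g + K(-20)*(-1582) = 1349 + ((4 - 20*(-1 - 20)*(-3 - 20))/(-3 - 20))*(-1582) = 1349 + ((4 - 20*(-21)*(-23))/(-23))*(-1582) = 1349 - (4 - 9660)/23*(-1582) = 1349 - 1/23*(-9656)*(-1582) = 1349 + (9656/23)*(-1582) = 1349 - 15275792/23 = -15244765/23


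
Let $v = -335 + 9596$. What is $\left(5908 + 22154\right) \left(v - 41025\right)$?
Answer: $-891361368$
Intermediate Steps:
$v = 9261$
$\left(5908 + 22154\right) \left(v - 41025\right) = \left(5908 + 22154\right) \left(9261 - 41025\right) = 28062 \left(-31764\right) = -891361368$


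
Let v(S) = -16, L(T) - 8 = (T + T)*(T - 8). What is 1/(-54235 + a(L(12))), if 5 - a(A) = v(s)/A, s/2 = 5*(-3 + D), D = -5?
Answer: -13/704988 ≈ -1.8440e-5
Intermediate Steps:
L(T) = 8 + 2*T*(-8 + T) (L(T) = 8 + (T + T)*(T - 8) = 8 + (2*T)*(-8 + T) = 8 + 2*T*(-8 + T))
s = -80 (s = 2*(5*(-3 - 5)) = 2*(5*(-8)) = 2*(-40) = -80)
a(A) = 5 + 16/A (a(A) = 5 - (-16)/A = 5 + 16/A)
1/(-54235 + a(L(12))) = 1/(-54235 + (5 + 16/(8 - 16*12 + 2*12**2))) = 1/(-54235 + (5 + 16/(8 - 192 + 2*144))) = 1/(-54235 + (5 + 16/(8 - 192 + 288))) = 1/(-54235 + (5 + 16/104)) = 1/(-54235 + (5 + 16*(1/104))) = 1/(-54235 + (5 + 2/13)) = 1/(-54235 + 67/13) = 1/(-704988/13) = -13/704988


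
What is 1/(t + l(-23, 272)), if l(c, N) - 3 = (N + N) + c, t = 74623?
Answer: 1/75147 ≈ 1.3307e-5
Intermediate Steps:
l(c, N) = 3 + c + 2*N (l(c, N) = 3 + ((N + N) + c) = 3 + (2*N + c) = 3 + (c + 2*N) = 3 + c + 2*N)
1/(t + l(-23, 272)) = 1/(74623 + (3 - 23 + 2*272)) = 1/(74623 + (3 - 23 + 544)) = 1/(74623 + 524) = 1/75147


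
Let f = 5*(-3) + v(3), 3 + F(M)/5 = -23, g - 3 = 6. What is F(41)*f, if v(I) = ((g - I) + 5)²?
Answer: -13780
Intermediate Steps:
g = 9 (g = 3 + 6 = 9)
F(M) = -130 (F(M) = -15 + 5*(-23) = -15 - 115 = -130)
v(I) = (14 - I)² (v(I) = ((9 - I) + 5)² = (14 - I)²)
f = 106 (f = 5*(-3) + (14 - 1*3)² = -15 + (14 - 3)² = -15 + 11² = -15 + 121 = 106)
F(41)*f = -130*106 = -13780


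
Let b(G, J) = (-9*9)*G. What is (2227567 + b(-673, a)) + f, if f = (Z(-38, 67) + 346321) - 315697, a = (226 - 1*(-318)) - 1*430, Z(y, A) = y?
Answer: 2312666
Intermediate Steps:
a = 114 (a = (226 + 318) - 430 = 544 - 430 = 114)
b(G, J) = -81*G
f = 30586 (f = (-38 + 346321) - 315697 = 346283 - 315697 = 30586)
(2227567 + b(-673, a)) + f = (2227567 - 81*(-673)) + 30586 = (2227567 + 54513) + 30586 = 2282080 + 30586 = 2312666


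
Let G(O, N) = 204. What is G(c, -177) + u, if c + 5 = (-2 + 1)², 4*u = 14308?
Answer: 3781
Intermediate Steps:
u = 3577 (u = (¼)*14308 = 3577)
c = -4 (c = -5 + (-2 + 1)² = -5 + (-1)² = -5 + 1 = -4)
G(c, -177) + u = 204 + 3577 = 3781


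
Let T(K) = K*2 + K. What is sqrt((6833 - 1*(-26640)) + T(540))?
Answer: sqrt(35093) ≈ 187.33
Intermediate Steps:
T(K) = 3*K (T(K) = 2*K + K = 3*K)
sqrt((6833 - 1*(-26640)) + T(540)) = sqrt((6833 - 1*(-26640)) + 3*540) = sqrt((6833 + 26640) + 1620) = sqrt(33473 + 1620) = sqrt(35093)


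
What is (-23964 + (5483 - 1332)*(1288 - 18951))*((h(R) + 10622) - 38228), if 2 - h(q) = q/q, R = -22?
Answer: 2024635640585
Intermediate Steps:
h(q) = 1 (h(q) = 2 - q/q = 2 - 1*1 = 2 - 1 = 1)
(-23964 + (5483 - 1332)*(1288 - 18951))*((h(R) + 10622) - 38228) = (-23964 + (5483 - 1332)*(1288 - 18951))*((1 + 10622) - 38228) = (-23964 + 4151*(-17663))*(10623 - 38228) = (-23964 - 73319113)*(-27605) = -73343077*(-27605) = 2024635640585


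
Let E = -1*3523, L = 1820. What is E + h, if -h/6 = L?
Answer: -14443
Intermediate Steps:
E = -3523
h = -10920 (h = -6*1820 = -10920)
E + h = -3523 - 10920 = -14443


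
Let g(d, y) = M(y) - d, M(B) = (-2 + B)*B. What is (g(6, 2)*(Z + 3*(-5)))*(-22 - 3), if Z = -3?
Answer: -2700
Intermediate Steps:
M(B) = B*(-2 + B)
g(d, y) = -d + y*(-2 + y) (g(d, y) = y*(-2 + y) - d = -d + y*(-2 + y))
(g(6, 2)*(Z + 3*(-5)))*(-22 - 3) = ((-1*6 + 2*(-2 + 2))*(-3 + 3*(-5)))*(-22 - 3) = ((-6 + 2*0)*(-3 - 15))*(-25) = ((-6 + 0)*(-18))*(-25) = -6*(-18)*(-25) = 108*(-25) = -2700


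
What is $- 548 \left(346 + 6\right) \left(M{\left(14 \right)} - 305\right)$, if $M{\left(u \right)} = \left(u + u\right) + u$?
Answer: $50731648$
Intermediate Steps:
$M{\left(u \right)} = 3 u$ ($M{\left(u \right)} = 2 u + u = 3 u$)
$- 548 \left(346 + 6\right) \left(M{\left(14 \right)} - 305\right) = - 548 \left(346 + 6\right) \left(3 \cdot 14 - 305\right) = - 548 \cdot 352 \left(42 - 305\right) = - 548 \cdot 352 \left(-263\right) = \left(-548\right) \left(-92576\right) = 50731648$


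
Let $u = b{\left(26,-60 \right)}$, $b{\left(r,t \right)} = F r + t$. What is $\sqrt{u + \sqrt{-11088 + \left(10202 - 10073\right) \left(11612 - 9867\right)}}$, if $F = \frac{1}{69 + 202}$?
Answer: $\frac{\sqrt{-4399414 + 73441 \sqrt{214017}}}{271} \approx 20.068$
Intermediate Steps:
$F = \frac{1}{271} \approx 0.00369$
$b{\left(r,t \right)} = t + \frac{r}{271}$ ($b{\left(r,t \right)} = \frac{r}{271} + t = t + \frac{r}{271}$)
$u = - \frac{16234}{271}$ ($u = -60 + \frac{1}{271} \cdot 26 = -60 + \frac{26}{271} = - \frac{16234}{271} \approx -59.904$)
$\sqrt{u + \sqrt{-11088 + \left(10202 - 10073\right) \left(11612 - 9867\right)}} = \sqrt{- \frac{16234}{271} + \sqrt{-11088 + \left(10202 - 10073\right) \left(11612 - 9867\right)}} = \sqrt{- \frac{16234}{271} + \sqrt{-11088 + 129 \cdot 1745}} = \sqrt{- \frac{16234}{271} + \sqrt{-11088 + 225105}} = \sqrt{- \frac{16234}{271} + \sqrt{214017}}$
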